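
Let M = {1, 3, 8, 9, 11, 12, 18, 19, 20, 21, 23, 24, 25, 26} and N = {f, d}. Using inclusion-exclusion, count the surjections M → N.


n = |M| = 14, k = |N| = 2. Surjections via inclusion-exclusion:
S(n,k) = Σ(-1)^i × C(k,i) × (k-i)^n, i=0 to k
i=0: (-1)^0×C(2,0)×2^14 = 16384
i=1: (-1)^1×C(2,1)×1^14 = -2
i=2: (-1)^2×C(2,2)×0^14 = 0
Total = 16382

Number of surjections = 16382


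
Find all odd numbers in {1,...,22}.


Checking each candidate:
Condition: odd numbers in {1,...,22}
Result = {1, 3, 5, 7, 9, 11, 13, 15, 17, 19, 21}

{1, 3, 5, 7, 9, 11, 13, 15, 17, 19, 21}


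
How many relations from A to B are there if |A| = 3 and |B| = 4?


A relation from A to B is any subset of A × B.
|A × B| = 3 × 4 = 12
# relations = 2^|A × B| = 2^12 = 4096

Number of relations = 4096


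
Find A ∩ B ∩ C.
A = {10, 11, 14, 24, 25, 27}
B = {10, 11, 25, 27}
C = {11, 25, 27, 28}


A ∩ B = {10, 11, 25, 27}
(A ∩ B) ∩ C = {11, 25, 27}

A ∩ B ∩ C = {11, 25, 27}


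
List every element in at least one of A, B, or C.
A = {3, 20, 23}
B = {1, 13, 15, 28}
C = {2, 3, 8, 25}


A ∪ B = {1, 3, 13, 15, 20, 23, 28}
(A ∪ B) ∪ C = {1, 2, 3, 8, 13, 15, 20, 23, 25, 28}

A ∪ B ∪ C = {1, 2, 3, 8, 13, 15, 20, 23, 25, 28}


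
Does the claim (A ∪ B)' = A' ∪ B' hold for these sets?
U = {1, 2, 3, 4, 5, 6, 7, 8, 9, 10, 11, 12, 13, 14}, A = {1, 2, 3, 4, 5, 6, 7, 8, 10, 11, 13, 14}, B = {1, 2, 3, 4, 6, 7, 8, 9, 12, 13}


LHS: A ∪ B = {1, 2, 3, 4, 5, 6, 7, 8, 9, 10, 11, 12, 13, 14}
(A ∪ B)' = U \ (A ∪ B) = ∅
A' = {9, 12}, B' = {5, 10, 11, 14}
Claimed RHS: A' ∪ B' = {5, 9, 10, 11, 12, 14}
Identity is INVALID: LHS = ∅ but the RHS claimed here equals {5, 9, 10, 11, 12, 14}. The correct form is (A ∪ B)' = A' ∩ B'.

Identity is invalid: (A ∪ B)' = ∅ but A' ∪ B' = {5, 9, 10, 11, 12, 14}. The correct De Morgan law is (A ∪ B)' = A' ∩ B'.


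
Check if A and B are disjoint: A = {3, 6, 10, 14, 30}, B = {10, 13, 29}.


Disjoint means A ∩ B = ∅.
A ∩ B = {10}
A ∩ B ≠ ∅, so A and B are NOT disjoint.

No, A and B are not disjoint (A ∩ B = {10})


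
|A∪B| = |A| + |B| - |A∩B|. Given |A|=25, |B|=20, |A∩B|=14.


|A ∪ B| = |A| + |B| - |A ∩ B|
= 25 + 20 - 14
= 31

|A ∪ B| = 31


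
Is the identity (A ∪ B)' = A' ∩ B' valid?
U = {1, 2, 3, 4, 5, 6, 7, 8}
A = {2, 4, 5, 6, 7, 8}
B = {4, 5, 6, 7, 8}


LHS: A ∪ B = {2, 4, 5, 6, 7, 8}
(A ∪ B)' = U \ (A ∪ B) = {1, 3}
A' = {1, 3}, B' = {1, 2, 3}
Claimed RHS: A' ∩ B' = {1, 3}
Identity is VALID: LHS = RHS = {1, 3} ✓

Identity is valid. (A ∪ B)' = A' ∩ B' = {1, 3}


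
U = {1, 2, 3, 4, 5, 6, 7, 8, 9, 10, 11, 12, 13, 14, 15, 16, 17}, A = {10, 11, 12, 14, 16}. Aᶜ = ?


Aᶜ = U \ A = elements in U but not in A
U = {1, 2, 3, 4, 5, 6, 7, 8, 9, 10, 11, 12, 13, 14, 15, 16, 17}
A = {10, 11, 12, 14, 16}
Aᶜ = {1, 2, 3, 4, 5, 6, 7, 8, 9, 13, 15, 17}

Aᶜ = {1, 2, 3, 4, 5, 6, 7, 8, 9, 13, 15, 17}


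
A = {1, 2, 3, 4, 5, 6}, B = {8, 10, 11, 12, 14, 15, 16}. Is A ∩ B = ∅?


Disjoint means A ∩ B = ∅.
A ∩ B = ∅
A ∩ B = ∅, so A and B are disjoint.

Yes, A and B are disjoint


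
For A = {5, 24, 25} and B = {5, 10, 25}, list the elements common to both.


A ∩ B = elements in both A and B
A = {5, 24, 25}
B = {5, 10, 25}
A ∩ B = {5, 25}

A ∩ B = {5, 25}


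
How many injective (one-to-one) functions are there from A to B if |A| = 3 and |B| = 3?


An injection sends each of |A| = 3 inputs to a distinct output in B.
# injections = |B|·(|B|-1)·…·(|B|-|A|+1) = 3! / (3 - 3)!
= 3 × 2 × 1
= 6

Number of injections = 6


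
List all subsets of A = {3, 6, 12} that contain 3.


A subset of A contains 3 iff the remaining 2 elements form any subset of A \ {3}.
Count: 2^(n-1) = 2^2 = 4
Subsets containing 3: {3}, {3, 6}, {3, 12}, {3, 6, 12}

Subsets containing 3 (4 total): {3}, {3, 6}, {3, 12}, {3, 6, 12}


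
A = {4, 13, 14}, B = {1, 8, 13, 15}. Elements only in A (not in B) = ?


A = {4, 13, 14}
B = {1, 8, 13, 15}
Region: only in A (not in B)
Elements: {4, 14}

Elements only in A (not in B): {4, 14}


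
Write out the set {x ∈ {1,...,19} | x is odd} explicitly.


Checking each candidate:
Condition: odd numbers in {1,...,19}
Result = {1, 3, 5, 7, 9, 11, 13, 15, 17, 19}

{1, 3, 5, 7, 9, 11, 13, 15, 17, 19}


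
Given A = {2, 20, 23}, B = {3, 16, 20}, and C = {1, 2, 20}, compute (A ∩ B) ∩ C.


A ∩ B = {20}
(A ∩ B) ∩ C = {20}

A ∩ B ∩ C = {20}


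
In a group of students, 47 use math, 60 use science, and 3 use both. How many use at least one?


|A ∪ B| = |A| + |B| - |A ∩ B|
= 47 + 60 - 3
= 104

|A ∪ B| = 104


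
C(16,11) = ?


C(n,k) = n! / (k!(n-k)!)
C(16,11) = 16! / (11!5!)
= 4368

C(16,11) = 4368


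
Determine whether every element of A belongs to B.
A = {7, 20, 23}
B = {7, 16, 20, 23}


A ⊆ B means every element of A is in B.
All elements of A are in B.
So A ⊆ B.

Yes, A ⊆ B


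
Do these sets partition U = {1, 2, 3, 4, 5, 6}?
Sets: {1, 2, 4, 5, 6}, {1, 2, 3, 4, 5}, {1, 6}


A partition requires: (1) non-empty parts, (2) pairwise disjoint, (3) union = U
Parts: {1, 2, 4, 5, 6}, {1, 2, 3, 4, 5}, {1, 6}
Union of parts: {1, 2, 3, 4, 5, 6}
U = {1, 2, 3, 4, 5, 6}
All non-empty? True
Pairwise disjoint? False
Covers U? True

No, not a valid partition


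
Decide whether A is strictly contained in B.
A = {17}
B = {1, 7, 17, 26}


A ⊂ B requires: A ⊆ B AND A ≠ B.
A ⊆ B? Yes
A = B? No
A ⊂ B: Yes (A is a proper subset of B)

Yes, A ⊂ B


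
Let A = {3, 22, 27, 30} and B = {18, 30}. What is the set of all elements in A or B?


A ∪ B = all elements in A or B (or both)
A = {3, 22, 27, 30}
B = {18, 30}
A ∪ B = {3, 18, 22, 27, 30}

A ∪ B = {3, 18, 22, 27, 30}


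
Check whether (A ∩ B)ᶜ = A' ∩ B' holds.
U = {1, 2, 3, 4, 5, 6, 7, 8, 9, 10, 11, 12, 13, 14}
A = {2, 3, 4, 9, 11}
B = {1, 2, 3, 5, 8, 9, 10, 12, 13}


LHS: A ∩ B = {2, 3, 9}
(A ∩ B)' = U \ (A ∩ B) = {1, 4, 5, 6, 7, 8, 10, 11, 12, 13, 14}
A' = {1, 5, 6, 7, 8, 10, 12, 13, 14}, B' = {4, 6, 7, 11, 14}
Claimed RHS: A' ∩ B' = {6, 7, 14}
Identity is INVALID: LHS = {1, 4, 5, 6, 7, 8, 10, 11, 12, 13, 14} but the RHS claimed here equals {6, 7, 14}. The correct form is (A ∩ B)' = A' ∪ B'.

Identity is invalid: (A ∩ B)' = {1, 4, 5, 6, 7, 8, 10, 11, 12, 13, 14} but A' ∩ B' = {6, 7, 14}. The correct De Morgan law is (A ∩ B)' = A' ∪ B'.


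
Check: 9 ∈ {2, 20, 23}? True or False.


A = {2, 20, 23}
Checking if 9 is in A
9 is not in A → False

9 ∉ A


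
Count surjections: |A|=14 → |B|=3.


n = |A| = 14, k = |B| = 3. Surjections via inclusion-exclusion:
S(n,k) = Σ(-1)^i × C(k,i) × (k-i)^n, i=0 to k
i=0: (-1)^0×C(3,0)×3^14 = 4782969
i=1: (-1)^1×C(3,1)×2^14 = -49152
i=2: (-1)^2×C(3,2)×1^14 = 3
i=3: (-1)^3×C(3,3)×0^14 = 0
Total = 4733820

Number of surjections = 4733820


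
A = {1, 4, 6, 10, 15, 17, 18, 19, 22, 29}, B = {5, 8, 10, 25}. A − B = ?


A \ B = elements in A but not in B
A = {1, 4, 6, 10, 15, 17, 18, 19, 22, 29}
B = {5, 8, 10, 25}
Remove from A any elements in B
A \ B = {1, 4, 6, 15, 17, 18, 19, 22, 29}

A \ B = {1, 4, 6, 15, 17, 18, 19, 22, 29}


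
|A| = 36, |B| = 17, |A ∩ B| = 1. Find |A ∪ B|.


|A ∪ B| = |A| + |B| - |A ∩ B|
= 36 + 17 - 1
= 52

|A ∪ B| = 52


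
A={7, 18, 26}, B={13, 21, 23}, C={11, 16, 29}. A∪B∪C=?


A ∪ B = {7, 13, 18, 21, 23, 26}
(A ∪ B) ∪ C = {7, 11, 13, 16, 18, 21, 23, 26, 29}

A ∪ B ∪ C = {7, 11, 13, 16, 18, 21, 23, 26, 29}


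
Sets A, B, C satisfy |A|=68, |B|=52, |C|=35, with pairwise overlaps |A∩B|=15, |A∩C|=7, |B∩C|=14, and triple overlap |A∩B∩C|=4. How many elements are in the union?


|A∪B∪C| = |A|+|B|+|C| - |A∩B|-|A∩C|-|B∩C| + |A∩B∩C|
= 68+52+35 - 15-7-14 + 4
= 155 - 36 + 4
= 123

|A ∪ B ∪ C| = 123


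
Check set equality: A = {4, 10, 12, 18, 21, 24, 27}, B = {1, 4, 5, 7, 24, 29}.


Two sets are equal iff they have exactly the same elements.
A = {4, 10, 12, 18, 21, 24, 27}
B = {1, 4, 5, 7, 24, 29}
Differences: {1, 5, 7, 10, 12, 18, 21, 27, 29}
A ≠ B

No, A ≠ B


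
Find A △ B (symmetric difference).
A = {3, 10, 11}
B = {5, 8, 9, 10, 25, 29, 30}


A △ B = (A \ B) ∪ (B \ A) = elements in exactly one of A or B
A \ B = {3, 11}
B \ A = {5, 8, 9, 25, 29, 30}
A △ B = {3, 5, 8, 9, 11, 25, 29, 30}

A △ B = {3, 5, 8, 9, 11, 25, 29, 30}


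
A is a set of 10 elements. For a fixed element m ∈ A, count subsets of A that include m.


Subsets of A containing m correspond to subsets of A \ {m}, which has 9 elements.
Count = 2^(n-1) = 2^9
= 512

Number of subsets containing m = 512


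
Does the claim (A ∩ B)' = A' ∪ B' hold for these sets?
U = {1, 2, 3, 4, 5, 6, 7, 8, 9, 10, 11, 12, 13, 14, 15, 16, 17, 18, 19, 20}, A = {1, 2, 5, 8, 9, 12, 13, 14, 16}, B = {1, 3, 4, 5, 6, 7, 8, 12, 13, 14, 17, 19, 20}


LHS: A ∩ B = {1, 5, 8, 12, 13, 14}
(A ∩ B)' = U \ (A ∩ B) = {2, 3, 4, 6, 7, 9, 10, 11, 15, 16, 17, 18, 19, 20}
A' = {3, 4, 6, 7, 10, 11, 15, 17, 18, 19, 20}, B' = {2, 9, 10, 11, 15, 16, 18}
Claimed RHS: A' ∪ B' = {2, 3, 4, 6, 7, 9, 10, 11, 15, 16, 17, 18, 19, 20}
Identity is VALID: LHS = RHS = {2, 3, 4, 6, 7, 9, 10, 11, 15, 16, 17, 18, 19, 20} ✓

Identity is valid. (A ∩ B)' = A' ∪ B' = {2, 3, 4, 6, 7, 9, 10, 11, 15, 16, 17, 18, 19, 20}


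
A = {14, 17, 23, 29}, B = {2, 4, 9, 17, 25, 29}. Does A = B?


Two sets are equal iff they have exactly the same elements.
A = {14, 17, 23, 29}
B = {2, 4, 9, 17, 25, 29}
Differences: {2, 4, 9, 14, 23, 25}
A ≠ B

No, A ≠ B


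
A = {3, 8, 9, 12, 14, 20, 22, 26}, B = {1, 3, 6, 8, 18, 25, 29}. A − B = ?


A \ B = elements in A but not in B
A = {3, 8, 9, 12, 14, 20, 22, 26}
B = {1, 3, 6, 8, 18, 25, 29}
Remove from A any elements in B
A \ B = {9, 12, 14, 20, 22, 26}

A \ B = {9, 12, 14, 20, 22, 26}


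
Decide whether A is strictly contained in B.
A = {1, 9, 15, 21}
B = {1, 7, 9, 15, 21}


A ⊂ B requires: A ⊆ B AND A ≠ B.
A ⊆ B? Yes
A = B? No
A ⊂ B: Yes (A is a proper subset of B)

Yes, A ⊂ B


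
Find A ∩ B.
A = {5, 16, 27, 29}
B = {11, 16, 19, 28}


A ∩ B = elements in both A and B
A = {5, 16, 27, 29}
B = {11, 16, 19, 28}
A ∩ B = {16}

A ∩ B = {16}


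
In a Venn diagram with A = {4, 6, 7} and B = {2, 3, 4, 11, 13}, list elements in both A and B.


A = {4, 6, 7}
B = {2, 3, 4, 11, 13}
Region: in both A and B
Elements: {4}

Elements in both A and B: {4}


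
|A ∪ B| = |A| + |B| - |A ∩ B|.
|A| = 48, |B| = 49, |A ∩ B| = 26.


|A ∪ B| = |A| + |B| - |A ∩ B|
= 48 + 49 - 26
= 71

|A ∪ B| = 71


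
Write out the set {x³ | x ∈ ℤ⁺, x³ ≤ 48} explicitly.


Checking each candidate:
Condition: positive perfect cubes ≤ 48
Result = {1, 8, 27}

{1, 8, 27}


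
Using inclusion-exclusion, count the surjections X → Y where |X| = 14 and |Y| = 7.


n = |X| = 14, k = |Y| = 7. Surjections via inclusion-exclusion:
S(n,k) = Σ(-1)^i × C(k,i) × (k-i)^n, i=0 to k
i=0: (-1)^0×C(7,0)×7^14 = 678223072849
i=1: (-1)^1×C(7,1)×6^14 = -548549148672
i=2: (-1)^2×C(7,2)×5^14 = 128173828125
i=3: (-1)^3×C(7,3)×4^14 = -9395240960
i=4: (-1)^4×C(7,4)×3^14 = 167403915
i=5: (-1)^5×C(7,5)×2^14 = -344064
i=6: (-1)^6×C(7,6)×1^14 = 7
i=7: (-1)^7×C(7,7)×0^14 = 0
Total = 248619571200

Number of surjections = 248619571200


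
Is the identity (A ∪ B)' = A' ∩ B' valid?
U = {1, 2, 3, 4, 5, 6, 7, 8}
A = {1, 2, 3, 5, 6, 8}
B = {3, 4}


LHS: A ∪ B = {1, 2, 3, 4, 5, 6, 8}
(A ∪ B)' = U \ (A ∪ B) = {7}
A' = {4, 7}, B' = {1, 2, 5, 6, 7, 8}
Claimed RHS: A' ∩ B' = {7}
Identity is VALID: LHS = RHS = {7} ✓

Identity is valid. (A ∪ B)' = A' ∩ B' = {7}


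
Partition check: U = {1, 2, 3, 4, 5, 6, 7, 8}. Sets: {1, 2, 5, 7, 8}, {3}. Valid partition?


A partition requires: (1) non-empty parts, (2) pairwise disjoint, (3) union = U
Parts: {1, 2, 5, 7, 8}, {3}
Union of parts: {1, 2, 3, 5, 7, 8}
U = {1, 2, 3, 4, 5, 6, 7, 8}
All non-empty? True
Pairwise disjoint? True
Covers U? False

No, not a valid partition


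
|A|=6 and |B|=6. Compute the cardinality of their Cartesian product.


|A × B| = |A| × |B|
= 6 × 6
= 36

|A × B| = 36


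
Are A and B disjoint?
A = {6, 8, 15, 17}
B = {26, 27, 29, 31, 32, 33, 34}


Disjoint means A ∩ B = ∅.
A ∩ B = ∅
A ∩ B = ∅, so A and B are disjoint.

Yes, A and B are disjoint


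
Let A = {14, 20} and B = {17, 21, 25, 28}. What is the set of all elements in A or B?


A ∪ B = all elements in A or B (or both)
A = {14, 20}
B = {17, 21, 25, 28}
A ∪ B = {14, 17, 20, 21, 25, 28}

A ∪ B = {14, 17, 20, 21, 25, 28}


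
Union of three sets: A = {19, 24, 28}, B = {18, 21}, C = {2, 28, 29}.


A ∪ B = {18, 19, 21, 24, 28}
(A ∪ B) ∪ C = {2, 18, 19, 21, 24, 28, 29}

A ∪ B ∪ C = {2, 18, 19, 21, 24, 28, 29}


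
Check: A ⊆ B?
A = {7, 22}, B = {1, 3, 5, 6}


A ⊆ B means every element of A is in B.
Elements in A not in B: {7, 22}
So A ⊄ B.

No, A ⊄ B


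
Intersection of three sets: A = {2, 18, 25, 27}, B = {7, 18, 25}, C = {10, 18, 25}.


A ∩ B = {18, 25}
(A ∩ B) ∩ C = {18, 25}

A ∩ B ∩ C = {18, 25}


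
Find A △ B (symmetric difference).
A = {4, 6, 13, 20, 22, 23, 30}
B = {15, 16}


A △ B = (A \ B) ∪ (B \ A) = elements in exactly one of A or B
A \ B = {4, 6, 13, 20, 22, 23, 30}
B \ A = {15, 16}
A △ B = {4, 6, 13, 15, 16, 20, 22, 23, 30}

A △ B = {4, 6, 13, 15, 16, 20, 22, 23, 30}


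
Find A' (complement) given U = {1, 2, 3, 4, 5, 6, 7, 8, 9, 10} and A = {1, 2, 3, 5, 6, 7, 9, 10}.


Aᶜ = U \ A = elements in U but not in A
U = {1, 2, 3, 4, 5, 6, 7, 8, 9, 10}
A = {1, 2, 3, 5, 6, 7, 9, 10}
Aᶜ = {4, 8}

Aᶜ = {4, 8}


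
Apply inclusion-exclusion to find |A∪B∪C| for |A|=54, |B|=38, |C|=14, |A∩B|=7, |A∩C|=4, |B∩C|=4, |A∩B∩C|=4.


|A∪B∪C| = |A|+|B|+|C| - |A∩B|-|A∩C|-|B∩C| + |A∩B∩C|
= 54+38+14 - 7-4-4 + 4
= 106 - 15 + 4
= 95

|A ∪ B ∪ C| = 95


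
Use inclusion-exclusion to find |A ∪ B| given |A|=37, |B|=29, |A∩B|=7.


|A ∪ B| = |A| + |B| - |A ∩ B|
= 37 + 29 - 7
= 59

|A ∪ B| = 59


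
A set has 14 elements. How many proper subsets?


Total subsets = 2^n = 2^14 = 16384
Proper subsets exclude the set itself: 2^n - 1
= 16384 - 1
= 16383

Number of proper subsets = 16383


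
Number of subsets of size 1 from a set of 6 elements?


C(n,k) = n! / (k!(n-k)!)
C(6,1) = 6! / (1!5!)
= 6

C(6,1) = 6


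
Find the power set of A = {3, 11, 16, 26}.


|A| = 4, so |P(A)| = 2^4 = 16
Enumerate subsets by cardinality (0 to 4):
∅, {3}, {11}, {16}, {26}, {3, 11}, {3, 16}, {3, 26}, {11, 16}, {11, 26}, {16, 26}, {3, 11, 16}, {3, 11, 26}, {3, 16, 26}, {11, 16, 26}, {3, 11, 16, 26}

P(A) has 16 subsets: ∅, {3}, {11}, {16}, {26}, {3, 11}, {3, 16}, {3, 26}, {11, 16}, {11, 26}, {16, 26}, {3, 11, 16}, {3, 11, 26}, {3, 16, 26}, {11, 16, 26}, {3, 11, 16, 26}


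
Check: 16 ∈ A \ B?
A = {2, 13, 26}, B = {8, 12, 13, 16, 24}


A = {2, 13, 26}, B = {8, 12, 13, 16, 24}
A \ B = elements in A but not in B
A \ B = {2, 26}
Checking if 16 ∈ A \ B
16 is not in A \ B → False

16 ∉ A \ B


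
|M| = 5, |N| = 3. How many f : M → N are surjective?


n = |M| = 5, k = |N| = 3. Surjections via inclusion-exclusion:
S(n,k) = Σ(-1)^i × C(k,i) × (k-i)^n, i=0 to k
i=0: (-1)^0×C(3,0)×3^5 = 243
i=1: (-1)^1×C(3,1)×2^5 = -96
i=2: (-1)^2×C(3,2)×1^5 = 3
i=3: (-1)^3×C(3,3)×0^5 = 0
Total = 150

Number of surjections = 150


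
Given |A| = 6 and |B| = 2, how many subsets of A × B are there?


A relation from A to B is any subset of A × B.
|A × B| = 6 × 2 = 12
# relations = 2^|A × B| = 2^12 = 4096

Number of relations = 4096


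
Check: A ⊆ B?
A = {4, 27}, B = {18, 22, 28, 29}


A ⊆ B means every element of A is in B.
Elements in A not in B: {4, 27}
So A ⊄ B.

No, A ⊄ B


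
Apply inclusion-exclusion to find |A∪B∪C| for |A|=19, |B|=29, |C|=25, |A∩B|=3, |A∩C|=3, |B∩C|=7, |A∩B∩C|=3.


|A∪B∪C| = |A|+|B|+|C| - |A∩B|-|A∩C|-|B∩C| + |A∩B∩C|
= 19+29+25 - 3-3-7 + 3
= 73 - 13 + 3
= 63

|A ∪ B ∪ C| = 63


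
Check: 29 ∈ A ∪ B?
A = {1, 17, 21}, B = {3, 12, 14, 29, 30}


A = {1, 17, 21}, B = {3, 12, 14, 29, 30}
A ∪ B = all elements in A or B
A ∪ B = {1, 3, 12, 14, 17, 21, 29, 30}
Checking if 29 ∈ A ∪ B
29 is in A ∪ B → True

29 ∈ A ∪ B


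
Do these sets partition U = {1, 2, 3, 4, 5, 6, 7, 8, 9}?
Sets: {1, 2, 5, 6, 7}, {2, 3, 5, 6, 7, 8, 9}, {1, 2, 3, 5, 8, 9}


A partition requires: (1) non-empty parts, (2) pairwise disjoint, (3) union = U
Parts: {1, 2, 5, 6, 7}, {2, 3, 5, 6, 7, 8, 9}, {1, 2, 3, 5, 8, 9}
Union of parts: {1, 2, 3, 5, 6, 7, 8, 9}
U = {1, 2, 3, 4, 5, 6, 7, 8, 9}
All non-empty? True
Pairwise disjoint? False
Covers U? False

No, not a valid partition


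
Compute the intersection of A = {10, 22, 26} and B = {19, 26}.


A ∩ B = elements in both A and B
A = {10, 22, 26}
B = {19, 26}
A ∩ B = {26}

A ∩ B = {26}


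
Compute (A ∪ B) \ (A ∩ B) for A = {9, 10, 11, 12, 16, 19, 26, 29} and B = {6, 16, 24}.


A △ B = (A \ B) ∪ (B \ A) = elements in exactly one of A or B
A \ B = {9, 10, 11, 12, 19, 26, 29}
B \ A = {6, 24}
A △ B = {6, 9, 10, 11, 12, 19, 24, 26, 29}

A △ B = {6, 9, 10, 11, 12, 19, 24, 26, 29}


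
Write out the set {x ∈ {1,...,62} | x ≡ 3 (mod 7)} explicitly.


Checking each candidate:
Condition: x in {1,...,62} with x ≡ 3 (mod 7)
Result = {3, 10, 17, 24, 31, 38, 45, 52, 59}

{3, 10, 17, 24, 31, 38, 45, 52, 59}


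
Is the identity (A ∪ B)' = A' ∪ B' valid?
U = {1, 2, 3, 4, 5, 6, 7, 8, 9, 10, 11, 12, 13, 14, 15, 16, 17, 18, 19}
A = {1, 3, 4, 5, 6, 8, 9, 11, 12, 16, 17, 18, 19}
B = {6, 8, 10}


LHS: A ∪ B = {1, 3, 4, 5, 6, 8, 9, 10, 11, 12, 16, 17, 18, 19}
(A ∪ B)' = U \ (A ∪ B) = {2, 7, 13, 14, 15}
A' = {2, 7, 10, 13, 14, 15}, B' = {1, 2, 3, 4, 5, 7, 9, 11, 12, 13, 14, 15, 16, 17, 18, 19}
Claimed RHS: A' ∪ B' = {1, 2, 3, 4, 5, 7, 9, 10, 11, 12, 13, 14, 15, 16, 17, 18, 19}
Identity is INVALID: LHS = {2, 7, 13, 14, 15} but the RHS claimed here equals {1, 2, 3, 4, 5, 7, 9, 10, 11, 12, 13, 14, 15, 16, 17, 18, 19}. The correct form is (A ∪ B)' = A' ∩ B'.

Identity is invalid: (A ∪ B)' = {2, 7, 13, 14, 15} but A' ∪ B' = {1, 2, 3, 4, 5, 7, 9, 10, 11, 12, 13, 14, 15, 16, 17, 18, 19}. The correct De Morgan law is (A ∪ B)' = A' ∩ B'.


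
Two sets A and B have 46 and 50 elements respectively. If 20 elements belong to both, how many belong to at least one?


|A ∪ B| = |A| + |B| - |A ∩ B|
= 46 + 50 - 20
= 76

|A ∪ B| = 76


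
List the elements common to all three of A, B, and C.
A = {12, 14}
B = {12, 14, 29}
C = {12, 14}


A ∩ B = {12, 14}
(A ∩ B) ∩ C = {12, 14}

A ∩ B ∩ C = {12, 14}


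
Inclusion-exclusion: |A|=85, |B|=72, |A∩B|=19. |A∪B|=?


|A ∪ B| = |A| + |B| - |A ∩ B|
= 85 + 72 - 19
= 138

|A ∪ B| = 138


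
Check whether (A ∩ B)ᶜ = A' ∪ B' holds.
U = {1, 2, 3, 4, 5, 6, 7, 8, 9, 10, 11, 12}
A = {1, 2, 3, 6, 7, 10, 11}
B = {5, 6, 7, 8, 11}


LHS: A ∩ B = {6, 7, 11}
(A ∩ B)' = U \ (A ∩ B) = {1, 2, 3, 4, 5, 8, 9, 10, 12}
A' = {4, 5, 8, 9, 12}, B' = {1, 2, 3, 4, 9, 10, 12}
Claimed RHS: A' ∪ B' = {1, 2, 3, 4, 5, 8, 9, 10, 12}
Identity is VALID: LHS = RHS = {1, 2, 3, 4, 5, 8, 9, 10, 12} ✓

Identity is valid. (A ∩ B)' = A' ∪ B' = {1, 2, 3, 4, 5, 8, 9, 10, 12}


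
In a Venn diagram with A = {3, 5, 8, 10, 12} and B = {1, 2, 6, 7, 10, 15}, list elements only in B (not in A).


A = {3, 5, 8, 10, 12}
B = {1, 2, 6, 7, 10, 15}
Region: only in B (not in A)
Elements: {1, 2, 6, 7, 15}

Elements only in B (not in A): {1, 2, 6, 7, 15}


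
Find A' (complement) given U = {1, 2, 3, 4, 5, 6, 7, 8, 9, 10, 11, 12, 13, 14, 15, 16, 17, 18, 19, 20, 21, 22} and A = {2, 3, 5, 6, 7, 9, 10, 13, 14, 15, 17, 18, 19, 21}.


Aᶜ = U \ A = elements in U but not in A
U = {1, 2, 3, 4, 5, 6, 7, 8, 9, 10, 11, 12, 13, 14, 15, 16, 17, 18, 19, 20, 21, 22}
A = {2, 3, 5, 6, 7, 9, 10, 13, 14, 15, 17, 18, 19, 21}
Aᶜ = {1, 4, 8, 11, 12, 16, 20, 22}

Aᶜ = {1, 4, 8, 11, 12, 16, 20, 22}


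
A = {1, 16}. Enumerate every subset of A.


|A| = 2, so |P(A)| = 2^2 = 4
Enumerate subsets by cardinality (0 to 2):
∅, {1}, {16}, {1, 16}

P(A) has 4 subsets: ∅, {1}, {16}, {1, 16}


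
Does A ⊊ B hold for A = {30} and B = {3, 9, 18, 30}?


A ⊂ B requires: A ⊆ B AND A ≠ B.
A ⊆ B? Yes
A = B? No
A ⊂ B: Yes (A is a proper subset of B)

Yes, A ⊂ B


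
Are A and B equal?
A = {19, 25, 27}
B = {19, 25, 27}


Two sets are equal iff they have exactly the same elements.
A = {19, 25, 27}
B = {19, 25, 27}
Same elements → A = B

Yes, A = B


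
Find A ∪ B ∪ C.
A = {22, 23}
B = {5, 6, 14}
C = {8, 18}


A ∪ B = {5, 6, 14, 22, 23}
(A ∪ B) ∪ C = {5, 6, 8, 14, 18, 22, 23}

A ∪ B ∪ C = {5, 6, 8, 14, 18, 22, 23}


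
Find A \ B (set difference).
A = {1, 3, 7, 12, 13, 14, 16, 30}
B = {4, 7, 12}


A \ B = elements in A but not in B
A = {1, 3, 7, 12, 13, 14, 16, 30}
B = {4, 7, 12}
Remove from A any elements in B
A \ B = {1, 3, 13, 14, 16, 30}

A \ B = {1, 3, 13, 14, 16, 30}


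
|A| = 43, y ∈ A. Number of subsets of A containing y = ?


Subsets of A containing y correspond to subsets of A \ {y}, which has 42 elements.
Count = 2^(n-1) = 2^42
= 4398046511104

Number of subsets containing y = 4398046511104


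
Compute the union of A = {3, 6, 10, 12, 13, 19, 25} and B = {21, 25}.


A ∪ B = all elements in A or B (or both)
A = {3, 6, 10, 12, 13, 19, 25}
B = {21, 25}
A ∪ B = {3, 6, 10, 12, 13, 19, 21, 25}

A ∪ B = {3, 6, 10, 12, 13, 19, 21, 25}


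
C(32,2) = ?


C(n,k) = n! / (k!(n-k)!)
C(32,2) = 32! / (2!30!)
= 496

C(32,2) = 496


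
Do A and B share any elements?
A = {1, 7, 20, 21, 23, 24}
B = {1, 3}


Disjoint means A ∩ B = ∅.
A ∩ B = {1}
A ∩ B ≠ ∅, so A and B are NOT disjoint.

Yes — A and B share the element(s) of A ∩ B = {1}, so they are not disjoint


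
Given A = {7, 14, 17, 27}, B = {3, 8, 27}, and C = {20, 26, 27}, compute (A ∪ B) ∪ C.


A ∪ B = {3, 7, 8, 14, 17, 27}
(A ∪ B) ∪ C = {3, 7, 8, 14, 17, 20, 26, 27}

A ∪ B ∪ C = {3, 7, 8, 14, 17, 20, 26, 27}


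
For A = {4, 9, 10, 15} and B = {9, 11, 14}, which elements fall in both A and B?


A = {4, 9, 10, 15}
B = {9, 11, 14}
Region: in both A and B
Elements: {9}

Elements in both A and B: {9}


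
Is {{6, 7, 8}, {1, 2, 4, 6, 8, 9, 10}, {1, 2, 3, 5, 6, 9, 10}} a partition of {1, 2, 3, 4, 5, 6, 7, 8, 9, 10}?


A partition requires: (1) non-empty parts, (2) pairwise disjoint, (3) union = U
Parts: {6, 7, 8}, {1, 2, 4, 6, 8, 9, 10}, {1, 2, 3, 5, 6, 9, 10}
Union of parts: {1, 2, 3, 4, 5, 6, 7, 8, 9, 10}
U = {1, 2, 3, 4, 5, 6, 7, 8, 9, 10}
All non-empty? True
Pairwise disjoint? False
Covers U? True

No, not a valid partition


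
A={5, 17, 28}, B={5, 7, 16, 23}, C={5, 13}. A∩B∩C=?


A ∩ B = {5}
(A ∩ B) ∩ C = {5}

A ∩ B ∩ C = {5}


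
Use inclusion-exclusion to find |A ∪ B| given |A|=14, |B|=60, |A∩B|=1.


|A ∪ B| = |A| + |B| - |A ∩ B|
= 14 + 60 - 1
= 73

|A ∪ B| = 73


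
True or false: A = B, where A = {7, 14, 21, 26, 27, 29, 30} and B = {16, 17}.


Two sets are equal iff they have exactly the same elements.
A = {7, 14, 21, 26, 27, 29, 30}
B = {16, 17}
Differences: {7, 14, 16, 17, 21, 26, 27, 29, 30}
A ≠ B

No, A ≠ B


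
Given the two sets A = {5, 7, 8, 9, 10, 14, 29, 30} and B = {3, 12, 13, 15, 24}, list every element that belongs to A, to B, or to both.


A ∪ B = all elements in A or B (or both)
A = {5, 7, 8, 9, 10, 14, 29, 30}
B = {3, 12, 13, 15, 24}
A ∪ B = {3, 5, 7, 8, 9, 10, 12, 13, 14, 15, 24, 29, 30}

A ∪ B = {3, 5, 7, 8, 9, 10, 12, 13, 14, 15, 24, 29, 30}


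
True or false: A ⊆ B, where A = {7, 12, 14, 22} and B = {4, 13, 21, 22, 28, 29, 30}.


A ⊆ B means every element of A is in B.
Elements in A not in B: {7, 12, 14}
So A ⊄ B.

No, A ⊄ B


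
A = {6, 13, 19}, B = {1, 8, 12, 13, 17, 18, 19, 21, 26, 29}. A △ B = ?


A △ B = (A \ B) ∪ (B \ A) = elements in exactly one of A or B
A \ B = {6}
B \ A = {1, 8, 12, 17, 18, 21, 26, 29}
A △ B = {1, 6, 8, 12, 17, 18, 21, 26, 29}

A △ B = {1, 6, 8, 12, 17, 18, 21, 26, 29}


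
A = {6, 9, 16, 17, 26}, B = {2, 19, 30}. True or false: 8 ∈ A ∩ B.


A = {6, 9, 16, 17, 26}, B = {2, 19, 30}
A ∩ B = elements in both A and B
A ∩ B = ∅
Checking if 8 ∈ A ∩ B
8 is not in A ∩ B → False

8 ∉ A ∩ B


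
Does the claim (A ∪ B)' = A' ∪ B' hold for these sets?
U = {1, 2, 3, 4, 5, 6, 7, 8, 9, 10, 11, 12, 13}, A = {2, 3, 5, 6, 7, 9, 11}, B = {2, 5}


LHS: A ∪ B = {2, 3, 5, 6, 7, 9, 11}
(A ∪ B)' = U \ (A ∪ B) = {1, 4, 8, 10, 12, 13}
A' = {1, 4, 8, 10, 12, 13}, B' = {1, 3, 4, 6, 7, 8, 9, 10, 11, 12, 13}
Claimed RHS: A' ∪ B' = {1, 3, 4, 6, 7, 8, 9, 10, 11, 12, 13}
Identity is INVALID: LHS = {1, 4, 8, 10, 12, 13} but the RHS claimed here equals {1, 3, 4, 6, 7, 8, 9, 10, 11, 12, 13}. The correct form is (A ∪ B)' = A' ∩ B'.

Identity is invalid: (A ∪ B)' = {1, 4, 8, 10, 12, 13} but A' ∪ B' = {1, 3, 4, 6, 7, 8, 9, 10, 11, 12, 13}. The correct De Morgan law is (A ∪ B)' = A' ∩ B'.


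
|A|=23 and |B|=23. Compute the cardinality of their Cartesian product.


|A × B| = |A| × |B|
= 23 × 23
= 529

|A × B| = 529


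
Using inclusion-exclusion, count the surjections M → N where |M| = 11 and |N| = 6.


n = |M| = 11, k = |N| = 6. Surjections via inclusion-exclusion:
S(n,k) = Σ(-1)^i × C(k,i) × (k-i)^n, i=0 to k
i=0: (-1)^0×C(6,0)×6^11 = 362797056
i=1: (-1)^1×C(6,1)×5^11 = -292968750
i=2: (-1)^2×C(6,2)×4^11 = 62914560
i=3: (-1)^3×C(6,3)×3^11 = -3542940
i=4: (-1)^4×C(6,4)×2^11 = 30720
i=5: (-1)^5×C(6,5)×1^11 = -6
i=6: (-1)^6×C(6,6)×0^11 = 0
Total = 129230640

Number of surjections = 129230640


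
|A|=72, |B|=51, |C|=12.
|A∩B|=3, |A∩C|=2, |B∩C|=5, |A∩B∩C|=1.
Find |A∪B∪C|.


|A∪B∪C| = |A|+|B|+|C| - |A∩B|-|A∩C|-|B∩C| + |A∩B∩C|
= 72+51+12 - 3-2-5 + 1
= 135 - 10 + 1
= 126

|A ∪ B ∪ C| = 126


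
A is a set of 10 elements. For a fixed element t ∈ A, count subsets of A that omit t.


Subsets of A avoiding t are subsets of A \ {t}, which has 9 elements.
Count = 2^(n-1) = 2^9
= 512

Number of subsets avoiding t = 512


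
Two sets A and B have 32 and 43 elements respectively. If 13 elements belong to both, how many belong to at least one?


|A ∪ B| = |A| + |B| - |A ∩ B|
= 32 + 43 - 13
= 62

|A ∪ B| = 62


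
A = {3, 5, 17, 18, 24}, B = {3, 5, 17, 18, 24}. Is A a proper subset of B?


A ⊂ B requires: A ⊆ B AND A ≠ B.
A ⊆ B? Yes
A = B? Yes
A = B, so A is not a PROPER subset.

No, A is not a proper subset of B


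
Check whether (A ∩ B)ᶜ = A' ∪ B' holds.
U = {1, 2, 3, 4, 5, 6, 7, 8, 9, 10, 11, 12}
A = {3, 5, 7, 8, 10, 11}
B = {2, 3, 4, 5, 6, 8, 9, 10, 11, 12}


LHS: A ∩ B = {3, 5, 8, 10, 11}
(A ∩ B)' = U \ (A ∩ B) = {1, 2, 4, 6, 7, 9, 12}
A' = {1, 2, 4, 6, 9, 12}, B' = {1, 7}
Claimed RHS: A' ∪ B' = {1, 2, 4, 6, 7, 9, 12}
Identity is VALID: LHS = RHS = {1, 2, 4, 6, 7, 9, 12} ✓

Identity is valid. (A ∩ B)' = A' ∪ B' = {1, 2, 4, 6, 7, 9, 12}


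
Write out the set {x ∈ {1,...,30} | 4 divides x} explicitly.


Checking each candidate:
Condition: multiples of 4 in {1,...,30}
Result = {4, 8, 12, 16, 20, 24, 28}

{4, 8, 12, 16, 20, 24, 28}


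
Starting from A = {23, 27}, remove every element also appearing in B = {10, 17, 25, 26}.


A \ B = elements in A but not in B
A = {23, 27}
B = {10, 17, 25, 26}
Remove from A any elements in B
A \ B = {23, 27}

A \ B = {23, 27}


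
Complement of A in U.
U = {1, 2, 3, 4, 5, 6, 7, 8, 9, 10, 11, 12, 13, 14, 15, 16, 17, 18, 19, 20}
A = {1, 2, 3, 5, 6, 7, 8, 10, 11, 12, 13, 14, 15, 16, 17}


Aᶜ = U \ A = elements in U but not in A
U = {1, 2, 3, 4, 5, 6, 7, 8, 9, 10, 11, 12, 13, 14, 15, 16, 17, 18, 19, 20}
A = {1, 2, 3, 5, 6, 7, 8, 10, 11, 12, 13, 14, 15, 16, 17}
Aᶜ = {4, 9, 18, 19, 20}

Aᶜ = {4, 9, 18, 19, 20}


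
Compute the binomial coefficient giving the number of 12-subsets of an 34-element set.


C(n,k) = n! / (k!(n-k)!)
C(34,12) = 34! / (12!22!)
= 548354040

C(34,12) = 548354040


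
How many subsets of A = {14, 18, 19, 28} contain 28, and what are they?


A subset of A contains 28 iff the remaining 3 elements form any subset of A \ {28}.
Count: 2^(n-1) = 2^3 = 8
Subsets containing 28: {28}, {14, 28}, {18, 28}, {19, 28}, {14, 18, 28}, {14, 19, 28}, {18, 19, 28}, {14, 18, 19, 28}

Subsets containing 28 (8 total): {28}, {14, 28}, {18, 28}, {19, 28}, {14, 18, 28}, {14, 19, 28}, {18, 19, 28}, {14, 18, 19, 28}


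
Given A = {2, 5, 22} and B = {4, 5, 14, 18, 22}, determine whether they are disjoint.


Disjoint means A ∩ B = ∅.
A ∩ B = {5, 22}
A ∩ B ≠ ∅, so A and B are NOT disjoint.

No, A and B are not disjoint (A ∩ B = {5, 22})


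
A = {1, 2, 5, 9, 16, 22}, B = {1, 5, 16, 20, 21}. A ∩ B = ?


A ∩ B = elements in both A and B
A = {1, 2, 5, 9, 16, 22}
B = {1, 5, 16, 20, 21}
A ∩ B = {1, 5, 16}

A ∩ B = {1, 5, 16}


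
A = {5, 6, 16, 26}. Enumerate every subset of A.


|A| = 4, so |P(A)| = 2^4 = 16
Enumerate subsets by cardinality (0 to 4):
∅, {5}, {6}, {16}, {26}, {5, 6}, {5, 16}, {5, 26}, {6, 16}, {6, 26}, {16, 26}, {5, 6, 16}, {5, 6, 26}, {5, 16, 26}, {6, 16, 26}, {5, 6, 16, 26}

P(A) has 16 subsets: ∅, {5}, {6}, {16}, {26}, {5, 6}, {5, 16}, {5, 26}, {6, 16}, {6, 26}, {16, 26}, {5, 6, 16}, {5, 6, 26}, {5, 16, 26}, {6, 16, 26}, {5, 6, 16, 26}


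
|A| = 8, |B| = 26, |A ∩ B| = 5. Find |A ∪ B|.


|A ∪ B| = |A| + |B| - |A ∩ B|
= 8 + 26 - 5
= 29

|A ∪ B| = 29


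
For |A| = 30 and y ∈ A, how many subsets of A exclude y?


Subsets of A avoiding y are subsets of A \ {y}, which has 29 elements.
Count = 2^(n-1) = 2^29
= 536870912

Number of subsets avoiding y = 536870912


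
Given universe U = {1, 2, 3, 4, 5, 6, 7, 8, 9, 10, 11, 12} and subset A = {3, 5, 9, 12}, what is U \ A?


Aᶜ = U \ A = elements in U but not in A
U = {1, 2, 3, 4, 5, 6, 7, 8, 9, 10, 11, 12}
A = {3, 5, 9, 12}
Aᶜ = {1, 2, 4, 6, 7, 8, 10, 11}

Aᶜ = {1, 2, 4, 6, 7, 8, 10, 11}


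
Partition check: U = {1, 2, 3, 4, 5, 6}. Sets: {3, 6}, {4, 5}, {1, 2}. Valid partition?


A partition requires: (1) non-empty parts, (2) pairwise disjoint, (3) union = U
Parts: {3, 6}, {4, 5}, {1, 2}
Union of parts: {1, 2, 3, 4, 5, 6}
U = {1, 2, 3, 4, 5, 6}
All non-empty? True
Pairwise disjoint? True
Covers U? True

Yes, valid partition


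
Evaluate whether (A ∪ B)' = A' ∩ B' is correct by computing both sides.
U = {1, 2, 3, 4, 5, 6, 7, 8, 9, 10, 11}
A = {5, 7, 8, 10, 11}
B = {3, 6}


LHS: A ∪ B = {3, 5, 6, 7, 8, 10, 11}
(A ∪ B)' = U \ (A ∪ B) = {1, 2, 4, 9}
A' = {1, 2, 3, 4, 6, 9}, B' = {1, 2, 4, 5, 7, 8, 9, 10, 11}
Claimed RHS: A' ∩ B' = {1, 2, 4, 9}
Identity is VALID: LHS = RHS = {1, 2, 4, 9} ✓

Identity is valid. (A ∪ B)' = A' ∩ B' = {1, 2, 4, 9}


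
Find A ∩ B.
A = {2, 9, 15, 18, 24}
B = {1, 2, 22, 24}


A ∩ B = elements in both A and B
A = {2, 9, 15, 18, 24}
B = {1, 2, 22, 24}
A ∩ B = {2, 24}

A ∩ B = {2, 24}


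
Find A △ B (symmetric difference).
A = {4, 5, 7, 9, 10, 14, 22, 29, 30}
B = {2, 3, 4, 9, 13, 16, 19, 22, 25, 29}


A △ B = (A \ B) ∪ (B \ A) = elements in exactly one of A or B
A \ B = {5, 7, 10, 14, 30}
B \ A = {2, 3, 13, 16, 19, 25}
A △ B = {2, 3, 5, 7, 10, 13, 14, 16, 19, 25, 30}

A △ B = {2, 3, 5, 7, 10, 13, 14, 16, 19, 25, 30}


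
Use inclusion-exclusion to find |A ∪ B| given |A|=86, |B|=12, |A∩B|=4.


|A ∪ B| = |A| + |B| - |A ∩ B|
= 86 + 12 - 4
= 94

|A ∪ B| = 94


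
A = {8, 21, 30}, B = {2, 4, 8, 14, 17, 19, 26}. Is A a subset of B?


A ⊆ B means every element of A is in B.
Elements in A not in B: {21, 30}
So A ⊄ B.

No, A ⊄ B


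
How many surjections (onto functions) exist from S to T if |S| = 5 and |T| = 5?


n = |S| = 5, k = |T| = 5. Surjections via inclusion-exclusion:
S(n,k) = Σ(-1)^i × C(k,i) × (k-i)^n, i=0 to k
i=0: (-1)^0×C(5,0)×5^5 = 3125
i=1: (-1)^1×C(5,1)×4^5 = -5120
i=2: (-1)^2×C(5,2)×3^5 = 2430
i=3: (-1)^3×C(5,3)×2^5 = -320
i=4: (-1)^4×C(5,4)×1^5 = 5
i=5: (-1)^5×C(5,5)×0^5 = 0
Total = 120

Number of surjections = 120


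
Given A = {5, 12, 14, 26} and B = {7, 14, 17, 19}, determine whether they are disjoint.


Disjoint means A ∩ B = ∅.
A ∩ B = {14}
A ∩ B ≠ ∅, so A and B are NOT disjoint.

No, A and B are not disjoint (A ∩ B = {14})


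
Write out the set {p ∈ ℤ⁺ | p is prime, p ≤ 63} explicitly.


Checking each candidate:
Condition: primes ≤ 63
Result = {2, 3, 5, 7, 11, 13, 17, 19, 23, 29, 31, 37, 41, 43, 47, 53, 59, 61}

{2, 3, 5, 7, 11, 13, 17, 19, 23, 29, 31, 37, 41, 43, 47, 53, 59, 61}


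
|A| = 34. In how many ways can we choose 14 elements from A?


C(n,k) = n! / (k!(n-k)!)
C(34,14) = 34! / (14!20!)
= 1391975640

C(34,14) = 1391975640


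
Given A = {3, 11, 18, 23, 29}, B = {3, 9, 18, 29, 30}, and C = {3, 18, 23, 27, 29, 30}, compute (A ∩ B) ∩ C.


A ∩ B = {3, 18, 29}
(A ∩ B) ∩ C = {3, 18, 29}

A ∩ B ∩ C = {3, 18, 29}


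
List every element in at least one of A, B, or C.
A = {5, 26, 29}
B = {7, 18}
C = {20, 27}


A ∪ B = {5, 7, 18, 26, 29}
(A ∪ B) ∪ C = {5, 7, 18, 20, 26, 27, 29}

A ∪ B ∪ C = {5, 7, 18, 20, 26, 27, 29}


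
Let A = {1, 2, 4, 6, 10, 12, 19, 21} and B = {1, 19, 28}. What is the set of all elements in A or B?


A ∪ B = all elements in A or B (or both)
A = {1, 2, 4, 6, 10, 12, 19, 21}
B = {1, 19, 28}
A ∪ B = {1, 2, 4, 6, 10, 12, 19, 21, 28}

A ∪ B = {1, 2, 4, 6, 10, 12, 19, 21, 28}


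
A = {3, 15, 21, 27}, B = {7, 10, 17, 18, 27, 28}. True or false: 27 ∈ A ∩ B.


A = {3, 15, 21, 27}, B = {7, 10, 17, 18, 27, 28}
A ∩ B = elements in both A and B
A ∩ B = {27}
Checking if 27 ∈ A ∩ B
27 is in A ∩ B → True

27 ∈ A ∩ B


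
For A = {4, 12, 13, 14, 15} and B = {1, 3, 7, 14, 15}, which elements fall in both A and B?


A = {4, 12, 13, 14, 15}
B = {1, 3, 7, 14, 15}
Region: in both A and B
Elements: {14, 15}

Elements in both A and B: {14, 15}


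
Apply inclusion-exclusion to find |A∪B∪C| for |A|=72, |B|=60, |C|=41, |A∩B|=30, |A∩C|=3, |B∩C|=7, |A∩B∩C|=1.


|A∪B∪C| = |A|+|B|+|C| - |A∩B|-|A∩C|-|B∩C| + |A∩B∩C|
= 72+60+41 - 30-3-7 + 1
= 173 - 40 + 1
= 134

|A ∪ B ∪ C| = 134


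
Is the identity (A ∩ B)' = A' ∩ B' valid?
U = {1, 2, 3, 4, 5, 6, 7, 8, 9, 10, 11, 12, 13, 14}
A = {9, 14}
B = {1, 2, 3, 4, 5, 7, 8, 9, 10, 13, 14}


LHS: A ∩ B = {9, 14}
(A ∩ B)' = U \ (A ∩ B) = {1, 2, 3, 4, 5, 6, 7, 8, 10, 11, 12, 13}
A' = {1, 2, 3, 4, 5, 6, 7, 8, 10, 11, 12, 13}, B' = {6, 11, 12}
Claimed RHS: A' ∩ B' = {6, 11, 12}
Identity is INVALID: LHS = {1, 2, 3, 4, 5, 6, 7, 8, 10, 11, 12, 13} but the RHS claimed here equals {6, 11, 12}. The correct form is (A ∩ B)' = A' ∪ B'.

Identity is invalid: (A ∩ B)' = {1, 2, 3, 4, 5, 6, 7, 8, 10, 11, 12, 13} but A' ∩ B' = {6, 11, 12}. The correct De Morgan law is (A ∩ B)' = A' ∪ B'.


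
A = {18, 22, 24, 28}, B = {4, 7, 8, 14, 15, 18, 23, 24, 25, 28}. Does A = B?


Two sets are equal iff they have exactly the same elements.
A = {18, 22, 24, 28}
B = {4, 7, 8, 14, 15, 18, 23, 24, 25, 28}
Differences: {4, 7, 8, 14, 15, 22, 23, 25}
A ≠ B

No, A ≠ B


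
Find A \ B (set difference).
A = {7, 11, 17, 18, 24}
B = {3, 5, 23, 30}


A \ B = elements in A but not in B
A = {7, 11, 17, 18, 24}
B = {3, 5, 23, 30}
Remove from A any elements in B
A \ B = {7, 11, 17, 18, 24}

A \ B = {7, 11, 17, 18, 24}


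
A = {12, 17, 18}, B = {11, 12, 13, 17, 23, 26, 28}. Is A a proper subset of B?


A ⊂ B requires: A ⊆ B AND A ≠ B.
A ⊆ B? No
A ⊄ B, so A is not a proper subset.

No, A is not a proper subset of B


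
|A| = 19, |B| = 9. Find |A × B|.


|A × B| = |A| × |B|
= 19 × 9
= 171

|A × B| = 171


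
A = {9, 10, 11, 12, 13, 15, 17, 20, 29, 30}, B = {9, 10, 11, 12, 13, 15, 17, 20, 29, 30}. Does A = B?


Two sets are equal iff they have exactly the same elements.
A = {9, 10, 11, 12, 13, 15, 17, 20, 29, 30}
B = {9, 10, 11, 12, 13, 15, 17, 20, 29, 30}
Same elements → A = B

Yes, A = B


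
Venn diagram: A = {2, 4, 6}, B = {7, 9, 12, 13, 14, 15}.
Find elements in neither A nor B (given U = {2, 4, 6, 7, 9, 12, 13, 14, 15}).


A = {2, 4, 6}
B = {7, 9, 12, 13, 14, 15}
Region: in neither A nor B (given U = {2, 4, 6, 7, 9, 12, 13, 14, 15})
Elements: ∅

Elements in neither A nor B (given U = {2, 4, 6, 7, 9, 12, 13, 14, 15}): ∅


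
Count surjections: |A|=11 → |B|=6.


n = |A| = 11, k = |B| = 6. Surjections via inclusion-exclusion:
S(n,k) = Σ(-1)^i × C(k,i) × (k-i)^n, i=0 to k
i=0: (-1)^0×C(6,0)×6^11 = 362797056
i=1: (-1)^1×C(6,1)×5^11 = -292968750
i=2: (-1)^2×C(6,2)×4^11 = 62914560
i=3: (-1)^3×C(6,3)×3^11 = -3542940
i=4: (-1)^4×C(6,4)×2^11 = 30720
i=5: (-1)^5×C(6,5)×1^11 = -6
i=6: (-1)^6×C(6,6)×0^11 = 0
Total = 129230640

Number of surjections = 129230640


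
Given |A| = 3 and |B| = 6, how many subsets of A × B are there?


A relation from A to B is any subset of A × B.
|A × B| = 3 × 6 = 18
# relations = 2^|A × B| = 2^18 = 262144

Number of relations = 262144


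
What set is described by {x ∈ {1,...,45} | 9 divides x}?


Checking each candidate:
Condition: multiples of 9 in {1,...,45}
Result = {9, 18, 27, 36, 45}

{9, 18, 27, 36, 45}


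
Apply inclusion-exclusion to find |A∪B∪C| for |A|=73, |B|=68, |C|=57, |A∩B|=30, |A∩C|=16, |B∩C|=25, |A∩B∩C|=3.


|A∪B∪C| = |A|+|B|+|C| - |A∩B|-|A∩C|-|B∩C| + |A∩B∩C|
= 73+68+57 - 30-16-25 + 3
= 198 - 71 + 3
= 130

|A ∪ B ∪ C| = 130


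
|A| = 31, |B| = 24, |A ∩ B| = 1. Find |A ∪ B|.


|A ∪ B| = |A| + |B| - |A ∩ B|
= 31 + 24 - 1
= 54

|A ∪ B| = 54


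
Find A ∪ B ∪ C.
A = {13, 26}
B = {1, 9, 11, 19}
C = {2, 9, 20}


A ∪ B = {1, 9, 11, 13, 19, 26}
(A ∪ B) ∪ C = {1, 2, 9, 11, 13, 19, 20, 26}

A ∪ B ∪ C = {1, 2, 9, 11, 13, 19, 20, 26}


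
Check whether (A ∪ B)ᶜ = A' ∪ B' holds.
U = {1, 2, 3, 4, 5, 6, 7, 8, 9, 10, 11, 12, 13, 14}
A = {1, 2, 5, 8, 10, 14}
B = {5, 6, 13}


LHS: A ∪ B = {1, 2, 5, 6, 8, 10, 13, 14}
(A ∪ B)' = U \ (A ∪ B) = {3, 4, 7, 9, 11, 12}
A' = {3, 4, 6, 7, 9, 11, 12, 13}, B' = {1, 2, 3, 4, 7, 8, 9, 10, 11, 12, 14}
Claimed RHS: A' ∪ B' = {1, 2, 3, 4, 6, 7, 8, 9, 10, 11, 12, 13, 14}
Identity is INVALID: LHS = {3, 4, 7, 9, 11, 12} but the RHS claimed here equals {1, 2, 3, 4, 6, 7, 8, 9, 10, 11, 12, 13, 14}. The correct form is (A ∪ B)' = A' ∩ B'.

Identity is invalid: (A ∪ B)' = {3, 4, 7, 9, 11, 12} but A' ∪ B' = {1, 2, 3, 4, 6, 7, 8, 9, 10, 11, 12, 13, 14}. The correct De Morgan law is (A ∪ B)' = A' ∩ B'.


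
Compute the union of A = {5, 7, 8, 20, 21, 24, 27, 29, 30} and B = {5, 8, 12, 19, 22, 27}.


A ∪ B = all elements in A or B (or both)
A = {5, 7, 8, 20, 21, 24, 27, 29, 30}
B = {5, 8, 12, 19, 22, 27}
A ∪ B = {5, 7, 8, 12, 19, 20, 21, 22, 24, 27, 29, 30}

A ∪ B = {5, 7, 8, 12, 19, 20, 21, 22, 24, 27, 29, 30}


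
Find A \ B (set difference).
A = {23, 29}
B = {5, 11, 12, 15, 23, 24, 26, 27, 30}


A \ B = elements in A but not in B
A = {23, 29}
B = {5, 11, 12, 15, 23, 24, 26, 27, 30}
Remove from A any elements in B
A \ B = {29}

A \ B = {29}


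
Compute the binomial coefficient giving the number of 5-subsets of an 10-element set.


C(n,k) = n! / (k!(n-k)!)
C(10,5) = 10! / (5!5!)
= 252

C(10,5) = 252


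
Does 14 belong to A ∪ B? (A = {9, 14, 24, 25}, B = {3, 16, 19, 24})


A = {9, 14, 24, 25}, B = {3, 16, 19, 24}
A ∪ B = all elements in A or B
A ∪ B = {3, 9, 14, 16, 19, 24, 25}
Checking if 14 ∈ A ∪ B
14 is in A ∪ B → True

14 ∈ A ∪ B
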